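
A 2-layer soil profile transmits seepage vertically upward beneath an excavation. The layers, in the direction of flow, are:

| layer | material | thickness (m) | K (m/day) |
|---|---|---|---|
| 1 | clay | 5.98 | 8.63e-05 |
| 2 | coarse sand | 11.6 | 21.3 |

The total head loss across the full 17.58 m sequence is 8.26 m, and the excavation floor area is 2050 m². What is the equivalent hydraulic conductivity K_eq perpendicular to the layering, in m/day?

0.000254

Flow is perpendicular to layering, so the layers act in series and the equivalent K is the thickness-weighted harmonic mean.
Total thickness L = 5.98 + 11.6 = 17.58 m.
Σ(b_i/K_i) = 5.98/8.63e-05 + 11.6/21.3 = 69294 d.
K_eq = L / Σ(b_i/K_i) = 17.58 / 69294 = 0.0002537 m/day.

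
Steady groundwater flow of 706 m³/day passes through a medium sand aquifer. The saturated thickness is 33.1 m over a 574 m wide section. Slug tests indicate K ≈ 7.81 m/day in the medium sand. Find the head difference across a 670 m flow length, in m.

Cross-sectional area A = 574 × 33.1 = 18999 m².
From Q = K·A·i, i = Q / (K·A) = 706 / (7.810 × 18999) = 0.004758.
Head loss Δh = i · L = 0.004758 × 670 = 3.188 m.

3.19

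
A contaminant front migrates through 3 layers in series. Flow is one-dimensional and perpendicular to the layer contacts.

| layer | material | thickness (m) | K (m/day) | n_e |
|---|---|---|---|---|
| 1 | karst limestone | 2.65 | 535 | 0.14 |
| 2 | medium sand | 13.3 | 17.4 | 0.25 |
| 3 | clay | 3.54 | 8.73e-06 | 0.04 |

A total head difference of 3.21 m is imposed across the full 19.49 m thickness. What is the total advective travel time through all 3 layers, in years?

1330

With flow normal to the layers, continuity requires the same specific discharge q through every layer.
Σ(b_i/K_i) = 2.65/535 + 13.3/17.4 + 3.54/8.73e-06 = 4.055e+05 d.
q = Δh / Σ(b_i/K_i) = 3.21 / 4.055e+05 = 7.916e-06 m/day.
In each layer the seepage velocity is v_i = q/n_i, so the layer transit time is t_i = b_i·n_i / q:
  layer 1 (karst limestone): t_1 = 2.65 × 0.14 / 7.916e-06 = 46866 d
  layer 2 (medium sand): t_2 = 13.3 × 0.25 / 7.916e-06 = 4.200e+05 d
  layer 3 (clay): t_3 = 3.54 × 0.04 / 7.916e-06 = 17887 d
Total t = Σ t_i = 4.848e+05 days = 1327 years.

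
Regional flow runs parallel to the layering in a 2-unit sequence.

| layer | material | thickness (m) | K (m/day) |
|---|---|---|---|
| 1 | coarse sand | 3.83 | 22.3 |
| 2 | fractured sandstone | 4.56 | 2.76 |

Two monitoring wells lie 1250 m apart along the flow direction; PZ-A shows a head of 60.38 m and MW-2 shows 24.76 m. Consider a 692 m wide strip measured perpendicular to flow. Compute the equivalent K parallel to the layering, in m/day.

Flow is parallel to layering, so each bed carries its own Darcy discharge and the transmissivities add.
Σ(K_i·b_i) = 22.3×3.83 + 2.76×4.56 = 97.99 m²/day.
Total thickness b = 8.390 m, so K_eq = Σ(K_i·b_i)/b = 11.68 m/day.

11.7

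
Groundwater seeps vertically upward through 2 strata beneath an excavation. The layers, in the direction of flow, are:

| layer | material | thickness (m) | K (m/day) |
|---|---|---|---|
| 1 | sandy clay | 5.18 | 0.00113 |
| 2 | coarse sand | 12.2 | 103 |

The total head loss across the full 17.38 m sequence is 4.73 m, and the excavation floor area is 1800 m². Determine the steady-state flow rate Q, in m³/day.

Flow is perpendicular to layering, so the layers act in series and the equivalent K is the thickness-weighted harmonic mean.
Total thickness L = 5.18 + 12.2 = 17.38 m.
Σ(b_i/K_i) = 5.18/0.00113 + 12.2/103 = 4584 d.
K_eq = L / Σ(b_i/K_i) = 17.38 / 4584 = 0.003791 m/day.
Q = K_eq · A · (Δh/L) = 0.003791 × 1800 × (4.73/17.38) = 1.857 m³/day.

1.86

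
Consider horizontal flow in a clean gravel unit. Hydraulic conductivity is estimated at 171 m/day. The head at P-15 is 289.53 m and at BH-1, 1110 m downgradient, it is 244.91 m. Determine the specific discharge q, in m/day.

6.87

Hydraulic gradient i = (289.53 − 244.91) / 1110 = 44.62 / 1110 = 0.04020.
Specific discharge q = K · i = 171.0 × 0.04020 = 6.874 m/day.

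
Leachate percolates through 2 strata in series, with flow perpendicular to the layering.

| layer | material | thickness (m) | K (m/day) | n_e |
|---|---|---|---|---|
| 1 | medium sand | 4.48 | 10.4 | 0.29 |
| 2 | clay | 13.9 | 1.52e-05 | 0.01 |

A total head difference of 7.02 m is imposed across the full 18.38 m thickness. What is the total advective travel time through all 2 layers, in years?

513

With flow normal to the layers, continuity requires the same specific discharge q through every layer.
Σ(b_i/K_i) = 4.48/10.4 + 13.9/1.52e-05 = 9.145e+05 d.
q = Δh / Σ(b_i/K_i) = 7.02 / 9.145e+05 = 7.677e-06 m/day.
In each layer the seepage velocity is v_i = q/n_i, so the layer transit time is t_i = b_i·n_i / q:
  layer 1 (medium sand): t_1 = 4.48 × 0.29 / 7.677e-06 = 1.692e+05 d
  layer 2 (clay): t_2 = 13.9 × 0.01 / 7.677e-06 = 18107 d
Total t = Σ t_i = 1.873e+05 days = 512.9 years.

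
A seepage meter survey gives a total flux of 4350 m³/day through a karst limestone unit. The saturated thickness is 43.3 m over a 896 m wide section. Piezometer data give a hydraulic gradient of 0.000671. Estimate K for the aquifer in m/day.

Cross-sectional area A = 896 × 43.3 = 38797 m².
Hydraulic gradient i = 0.000671.
From Q = K·A·i, K = Q / (A·i) = 4350 / (38797 × 0.0006710) = 167.1 m/day.

167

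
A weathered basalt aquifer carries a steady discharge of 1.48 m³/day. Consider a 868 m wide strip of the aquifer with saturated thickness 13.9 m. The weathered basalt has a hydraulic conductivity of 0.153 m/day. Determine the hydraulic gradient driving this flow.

0.000802

Cross-sectional area A = 868 × 13.9 = 12065 m².
From Q = K·A·i, i = Q / (K·A) = 1.48 / (0.1530 × 12065) = 0.0008017.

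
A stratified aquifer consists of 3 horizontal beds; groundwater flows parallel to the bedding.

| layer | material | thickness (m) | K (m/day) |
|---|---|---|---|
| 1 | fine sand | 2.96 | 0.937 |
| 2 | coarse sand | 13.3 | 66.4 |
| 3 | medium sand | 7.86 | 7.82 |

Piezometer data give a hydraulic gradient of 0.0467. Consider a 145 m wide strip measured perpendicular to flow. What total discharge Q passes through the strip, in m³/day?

Flow is parallel to layering, so each bed carries its own Darcy discharge and the transmissivities add.
Σ(K_i·b_i) = 0.937×2.96 + 66.4×13.3 + 7.82×7.86 = 947.4 m²/day.
Hydraulic gradient i = 0.0467.
Q = Σ(K_i·b_i) · W · i = 947.4 × 145 × 0.04670 = 6415 m³/day.

6420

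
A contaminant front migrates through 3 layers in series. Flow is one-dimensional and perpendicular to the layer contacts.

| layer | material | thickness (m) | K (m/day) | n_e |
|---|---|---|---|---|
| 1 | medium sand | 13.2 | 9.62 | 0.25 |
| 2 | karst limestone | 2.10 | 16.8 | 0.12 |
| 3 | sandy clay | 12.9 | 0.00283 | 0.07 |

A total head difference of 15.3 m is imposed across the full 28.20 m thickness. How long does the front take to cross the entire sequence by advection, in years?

With flow normal to the layers, continuity requires the same specific discharge q through every layer.
Σ(b_i/K_i) = 13.2/9.62 + 2.10/16.8 + 12.9/0.00283 = 4560 d.
q = Δh / Σ(b_i/K_i) = 15.3 / 4560 = 0.003355 m/day.
In each layer the seepage velocity is v_i = q/n_i, so the layer transit time is t_i = b_i·n_i / q:
  layer 1 (medium sand): t_1 = 13.2 × 0.25 / 0.003355 = 983.5 d
  layer 2 (karst limestone): t_2 = 2.10 × 0.12 / 0.003355 = 75.10 d
  layer 3 (sandy clay): t_3 = 12.9 × 0.07 / 0.003355 = 269.1 d
Total t = Σ t_i = 1328 days = 3.635 years.

3.64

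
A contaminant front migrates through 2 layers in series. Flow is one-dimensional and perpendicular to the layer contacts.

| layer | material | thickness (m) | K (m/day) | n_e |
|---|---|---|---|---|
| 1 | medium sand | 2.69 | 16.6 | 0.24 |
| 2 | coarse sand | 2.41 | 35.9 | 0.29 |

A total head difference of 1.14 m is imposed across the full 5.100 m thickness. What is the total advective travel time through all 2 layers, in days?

With flow normal to the layers, continuity requires the same specific discharge q through every layer.
Σ(b_i/K_i) = 2.69/16.6 + 2.41/35.9 = 0.2292 d.
q = Δh / Σ(b_i/K_i) = 1.14 / 0.2292 = 4.974 m/day.
In each layer the seepage velocity is v_i = q/n_i, so the layer transit time is t_i = b_i·n_i / q:
  layer 1 (medium sand): t_1 = 2.69 × 0.24 / 4.974 = 0.1298 d
  layer 2 (coarse sand): t_2 = 2.41 × 0.29 / 4.974 = 0.1405 d
Total t = Σ t_i = 0.2703 days.

0.270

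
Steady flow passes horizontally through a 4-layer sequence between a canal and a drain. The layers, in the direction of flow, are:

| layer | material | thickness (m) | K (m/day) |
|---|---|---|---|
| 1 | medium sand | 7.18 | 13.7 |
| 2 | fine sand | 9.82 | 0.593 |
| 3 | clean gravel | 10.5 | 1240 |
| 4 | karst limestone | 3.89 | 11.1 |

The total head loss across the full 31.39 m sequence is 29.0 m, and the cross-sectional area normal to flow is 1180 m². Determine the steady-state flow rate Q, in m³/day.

Flow is perpendicular to layering, so the layers act in series and the equivalent K is the thickness-weighted harmonic mean.
Total thickness L = 7.18 + 9.82 + 10.5 + 3.89 = 31.39 m.
Σ(b_i/K_i) = 7.18/13.7 + 9.82/0.593 + 10.5/1240 + 3.89/11.1 = 17.44 d.
K_eq = L / Σ(b_i/K_i) = 31.39 / 17.44 = 1.800 m/day.
Q = K_eq · A · (Δh/L) = 1.800 × 1180 × (29.0/31.39) = 1962 m³/day.

1960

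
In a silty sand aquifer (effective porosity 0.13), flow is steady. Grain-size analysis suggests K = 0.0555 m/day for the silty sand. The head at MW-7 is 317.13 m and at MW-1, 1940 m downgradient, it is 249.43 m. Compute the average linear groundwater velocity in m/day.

0.0149

Hydraulic gradient i = (317.13 − 249.43) / 1940 = 67.7 / 1940 = 0.03490.
Darcy flux q = K · i = 0.05550 × 0.03490 = 0.001937 m/day.
Seepage velocity v = q / n_e = 0.001937 / 0.13 = 0.01490 m/day.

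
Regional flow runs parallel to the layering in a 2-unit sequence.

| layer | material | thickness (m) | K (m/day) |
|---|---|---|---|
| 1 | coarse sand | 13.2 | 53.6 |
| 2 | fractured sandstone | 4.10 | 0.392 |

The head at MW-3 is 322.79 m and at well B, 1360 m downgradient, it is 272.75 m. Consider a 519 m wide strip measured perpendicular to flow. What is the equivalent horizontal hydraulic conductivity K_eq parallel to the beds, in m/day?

Flow is parallel to layering, so each bed carries its own Darcy discharge and the transmissivities add.
Σ(K_i·b_i) = 53.6×13.2 + 0.392×4.10 = 709.1 m²/day.
Total thickness b = 17.30 m, so K_eq = Σ(K_i·b_i)/b = 40.99 m/day.

41.0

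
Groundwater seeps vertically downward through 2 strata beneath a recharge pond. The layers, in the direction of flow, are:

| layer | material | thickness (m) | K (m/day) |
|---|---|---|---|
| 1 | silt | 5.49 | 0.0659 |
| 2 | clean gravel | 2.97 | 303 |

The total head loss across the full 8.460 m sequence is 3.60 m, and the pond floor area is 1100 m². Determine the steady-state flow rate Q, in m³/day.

47.5

Flow is perpendicular to layering, so the layers act in series and the equivalent K is the thickness-weighted harmonic mean.
Total thickness L = 5.49 + 2.97 = 8.460 m.
Σ(b_i/K_i) = 5.49/0.0659 + 2.97/303 = 83.32 d.
K_eq = L / Σ(b_i/K_i) = 8.460 / 83.32 = 0.1015 m/day.
Q = K_eq · A · (Δh/L) = 0.1015 × 1100 × (3.60/8.460) = 47.53 m³/day.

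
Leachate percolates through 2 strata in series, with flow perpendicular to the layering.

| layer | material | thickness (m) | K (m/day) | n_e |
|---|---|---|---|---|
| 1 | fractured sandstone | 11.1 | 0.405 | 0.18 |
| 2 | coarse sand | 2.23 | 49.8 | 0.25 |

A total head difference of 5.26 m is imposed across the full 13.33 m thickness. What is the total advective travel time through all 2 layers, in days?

With flow normal to the layers, continuity requires the same specific discharge q through every layer.
Σ(b_i/K_i) = 11.1/0.405 + 2.23/49.8 = 27.45 d.
q = Δh / Σ(b_i/K_i) = 5.26 / 27.45 = 0.1916 m/day.
In each layer the seepage velocity is v_i = q/n_i, so the layer transit time is t_i = b_i·n_i / q:
  layer 1 (fractured sandstone): t_1 = 11.1 × 0.18 / 0.1916 = 10.43 d
  layer 2 (coarse sand): t_2 = 2.23 × 0.25 / 0.1916 = 2.910 d
Total t = Σ t_i = 13.34 days.

13.3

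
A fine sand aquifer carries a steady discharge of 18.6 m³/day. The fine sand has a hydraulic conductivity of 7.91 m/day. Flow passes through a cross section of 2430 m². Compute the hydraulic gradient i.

From Q = K·A·i, i = Q / (K·A) = 18.6 / (7.910 × 2430) = 0.0009677.

0.000968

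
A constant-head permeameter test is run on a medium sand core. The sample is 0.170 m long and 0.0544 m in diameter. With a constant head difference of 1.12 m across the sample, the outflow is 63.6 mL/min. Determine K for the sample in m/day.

Cross-sectional area A = π·(d/2)² = π × (0.0544/2)² = 0.002324 m².
Convert discharge: 63.6 mL/min = 1.060e-06 m³/s.
Darcy's law rearranged: K = Q·L / (A·Δh) = 1.060e-06 × 0.170 / (0.002324 × 1.12) = 6.922e-05 m/s = 5.981 m/day.

5.98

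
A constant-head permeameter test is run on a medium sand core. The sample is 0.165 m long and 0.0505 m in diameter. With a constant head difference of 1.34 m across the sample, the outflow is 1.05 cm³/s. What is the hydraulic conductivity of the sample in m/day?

5.58

Cross-sectional area A = π·(d/2)² = π × (0.0505/2)² = 0.002003 m².
Convert discharge: 1.05 cm³/s = 1.050e-06 m³/s.
Darcy's law rearranged: K = Q·L / (A·Δh) = 1.050e-06 × 0.165 / (0.002003 × 1.34) = 6.455e-05 m/s = 5.577 m/day.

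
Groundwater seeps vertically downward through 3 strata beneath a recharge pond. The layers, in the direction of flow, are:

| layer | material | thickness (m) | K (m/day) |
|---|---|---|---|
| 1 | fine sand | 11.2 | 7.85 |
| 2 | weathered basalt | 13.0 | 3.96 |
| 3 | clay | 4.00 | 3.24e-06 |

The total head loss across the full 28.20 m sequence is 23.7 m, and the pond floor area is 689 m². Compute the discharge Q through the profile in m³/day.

0.0132

Flow is perpendicular to layering, so the layers act in series and the equivalent K is the thickness-weighted harmonic mean.
Total thickness L = 11.2 + 13.0 + 4.00 = 28.20 m.
Σ(b_i/K_i) = 11.2/7.85 + 13.0/3.96 + 4.00/3.24e-06 = 1.235e+06 d.
K_eq = L / Σ(b_i/K_i) = 28.20 / 1.235e+06 = 2.284e-05 m/day.
Q = K_eq · A · (Δh/L) = 2.284e-05 × 689 × (23.7/28.20) = 0.01323 m³/day.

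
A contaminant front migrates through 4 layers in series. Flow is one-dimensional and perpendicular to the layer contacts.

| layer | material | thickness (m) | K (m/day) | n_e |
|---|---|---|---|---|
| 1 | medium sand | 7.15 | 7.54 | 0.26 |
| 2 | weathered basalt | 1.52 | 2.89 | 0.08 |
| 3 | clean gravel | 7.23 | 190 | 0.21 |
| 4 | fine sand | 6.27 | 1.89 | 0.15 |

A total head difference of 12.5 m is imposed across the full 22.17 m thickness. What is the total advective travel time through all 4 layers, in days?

1.72

With flow normal to the layers, continuity requires the same specific discharge q through every layer.
Σ(b_i/K_i) = 7.15/7.54 + 1.52/2.89 + 7.23/190 + 6.27/1.89 = 4.830 d.
q = Δh / Σ(b_i/K_i) = 12.5 / 4.830 = 2.588 m/day.
In each layer the seepage velocity is v_i = q/n_i, so the layer transit time is t_i = b_i·n_i / q:
  layer 1 (medium sand): t_1 = 7.15 × 0.26 / 2.588 = 0.7183 d
  layer 2 (weathered basalt): t_2 = 1.52 × 0.08 / 2.588 = 0.04698 d
  layer 3 (clean gravel): t_3 = 7.23 × 0.21 / 2.588 = 0.5866 d
  layer 4 (fine sand): t_4 = 6.27 × 0.15 / 2.588 = 0.3634 d
Total t = Σ t_i = 1.715 days.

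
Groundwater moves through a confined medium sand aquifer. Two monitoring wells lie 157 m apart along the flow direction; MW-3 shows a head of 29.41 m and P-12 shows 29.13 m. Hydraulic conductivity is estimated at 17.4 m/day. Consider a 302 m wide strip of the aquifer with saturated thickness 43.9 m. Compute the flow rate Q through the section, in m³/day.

411

Cross-sectional area A = 302 × 43.9 = 13258 m².
Hydraulic gradient i = (29.41 − 29.13) / 157 = 0.28 / 157 = 0.001783.
Darcy's law: Q = K · A · i = 17.40 × 13258 × 0.001783 = 411.4 m³/day.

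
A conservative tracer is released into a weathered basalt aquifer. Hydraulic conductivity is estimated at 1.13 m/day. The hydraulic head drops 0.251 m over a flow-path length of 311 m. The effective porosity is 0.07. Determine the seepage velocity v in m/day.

Hydraulic gradient i = Δh / L = 0.251 / 311 = 0.0008071.
Darcy flux q = K · i = 1.130 × 0.0008071 = 0.0009120 m/day.
Seepage velocity v = q / n_e = 0.0009120 / 0.07 = 0.01303 m/day.

0.0130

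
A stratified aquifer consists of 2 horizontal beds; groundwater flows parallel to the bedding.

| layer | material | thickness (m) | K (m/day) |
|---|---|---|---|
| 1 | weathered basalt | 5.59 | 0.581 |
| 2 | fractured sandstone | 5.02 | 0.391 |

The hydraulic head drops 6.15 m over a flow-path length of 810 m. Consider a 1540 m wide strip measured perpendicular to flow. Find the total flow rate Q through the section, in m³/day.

60.9

Flow is parallel to layering, so each bed carries its own Darcy discharge and the transmissivities add.
Σ(K_i·b_i) = 0.581×5.59 + 0.391×5.02 = 5.211 m²/day.
Hydraulic gradient i = Δh / L = 6.15 / 810 = 0.007593.
Q = Σ(K_i·b_i) · W · i = 5.211 × 1540 × 0.007593 = 60.93 m³/day.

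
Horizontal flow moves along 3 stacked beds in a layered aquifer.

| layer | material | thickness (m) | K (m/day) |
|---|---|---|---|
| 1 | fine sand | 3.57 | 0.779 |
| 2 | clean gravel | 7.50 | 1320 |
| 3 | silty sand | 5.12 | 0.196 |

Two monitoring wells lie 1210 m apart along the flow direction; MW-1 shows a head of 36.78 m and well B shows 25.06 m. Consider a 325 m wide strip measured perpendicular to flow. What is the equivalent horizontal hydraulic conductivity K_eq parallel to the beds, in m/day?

Flow is parallel to layering, so each bed carries its own Darcy discharge and the transmissivities add.
Σ(K_i·b_i) = 0.779×3.57 + 1320×7.50 + 0.196×5.12 = 9904 m²/day.
Total thickness b = 16.19 m, so K_eq = Σ(K_i·b_i)/b = 611.7 m/day.

612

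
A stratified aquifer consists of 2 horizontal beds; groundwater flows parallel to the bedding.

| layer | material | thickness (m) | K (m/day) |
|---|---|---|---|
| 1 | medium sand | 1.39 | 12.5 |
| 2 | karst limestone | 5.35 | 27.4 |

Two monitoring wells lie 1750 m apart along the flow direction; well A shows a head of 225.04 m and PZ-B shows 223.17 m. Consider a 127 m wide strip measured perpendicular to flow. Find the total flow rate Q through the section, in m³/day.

Flow is parallel to layering, so each bed carries its own Darcy discharge and the transmissivities add.
Σ(K_i·b_i) = 12.5×1.39 + 27.4×5.35 = 164.0 m²/day.
Hydraulic gradient i = (225.04 − 223.17) / 1750 = 1.87 / 1750 = 0.001069.
Q = Σ(K_i·b_i) · W · i = 164.0 × 127 × 0.001069 = 22.25 m³/day.

22.3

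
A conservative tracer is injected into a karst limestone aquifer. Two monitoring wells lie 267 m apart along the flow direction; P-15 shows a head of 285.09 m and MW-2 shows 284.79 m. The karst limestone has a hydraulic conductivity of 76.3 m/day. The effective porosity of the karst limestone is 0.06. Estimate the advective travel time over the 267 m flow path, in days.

187

Hydraulic gradient i = (285.09 − 284.79) / 267 = 0.3 / 267 = 0.001124.
Darcy flux q = K · i = 76.30 × 0.001124 = 0.08573 m/day.
Seepage velocity v = q / n_e = 0.08573 / 0.06 = 1.429 m/day.
Travel time t = L / v = 267 / 1.429 = 186.9 days.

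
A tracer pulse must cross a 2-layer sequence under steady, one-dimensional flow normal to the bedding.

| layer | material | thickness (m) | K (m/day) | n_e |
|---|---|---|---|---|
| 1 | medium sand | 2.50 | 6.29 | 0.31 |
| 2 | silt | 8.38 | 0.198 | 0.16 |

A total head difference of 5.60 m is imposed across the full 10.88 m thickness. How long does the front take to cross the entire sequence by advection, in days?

With flow normal to the layers, continuity requires the same specific discharge q through every layer.
Σ(b_i/K_i) = 2.50/6.29 + 8.38/0.198 = 42.72 d.
q = Δh / Σ(b_i/K_i) = 5.60 / 42.72 = 0.1311 m/day.
In each layer the seepage velocity is v_i = q/n_i, so the layer transit time is t_i = b_i·n_i / q:
  layer 1 (medium sand): t_1 = 2.50 × 0.31 / 0.1311 = 5.912 d
  layer 2 (silt): t_2 = 8.38 × 0.16 / 0.1311 = 10.23 d
Total t = Σ t_i = 16.14 days.

16.1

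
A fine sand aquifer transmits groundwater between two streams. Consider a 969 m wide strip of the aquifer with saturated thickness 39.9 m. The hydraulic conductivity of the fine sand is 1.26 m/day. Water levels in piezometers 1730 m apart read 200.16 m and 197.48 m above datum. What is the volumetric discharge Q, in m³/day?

75.5

Cross-sectional area A = 969 × 39.9 = 38663 m².
Hydraulic gradient i = (200.16 − 197.48) / 1730 = 2.68 / 1730 = 0.001549.
Darcy's law: Q = K · A · i = 1.260 × 38663 × 0.001549 = 75.47 m³/day.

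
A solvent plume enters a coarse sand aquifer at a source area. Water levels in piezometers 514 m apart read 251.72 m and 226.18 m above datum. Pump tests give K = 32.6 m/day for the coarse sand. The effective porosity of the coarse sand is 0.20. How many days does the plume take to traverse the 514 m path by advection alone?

Hydraulic gradient i = (251.72 − 226.18) / 514 = 25.54 / 514 = 0.04969.
Darcy flux q = K · i = 32.60 × 0.04969 = 1.620 m/day.
Seepage velocity v = q / n_e = 1.620 / 0.20 = 8.099 m/day.
Travel time t = L / v = 514 / 8.099 = 63.46 days.

63.5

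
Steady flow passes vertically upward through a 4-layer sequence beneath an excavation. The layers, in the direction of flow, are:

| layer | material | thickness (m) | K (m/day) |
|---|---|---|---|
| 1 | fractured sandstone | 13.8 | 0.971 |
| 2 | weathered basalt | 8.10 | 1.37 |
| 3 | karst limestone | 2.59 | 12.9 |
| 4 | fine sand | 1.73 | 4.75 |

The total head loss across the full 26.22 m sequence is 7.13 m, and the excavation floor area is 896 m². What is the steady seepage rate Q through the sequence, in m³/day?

Flow is perpendicular to layering, so the layers act in series and the equivalent K is the thickness-weighted harmonic mean.
Total thickness L = 13.8 + 8.10 + 2.59 + 1.73 = 26.22 m.
Σ(b_i/K_i) = 13.8/0.971 + 8.10/1.37 + 2.59/12.9 + 1.73/4.75 = 20.69 d.
K_eq = L / Σ(b_i/K_i) = 26.22 / 20.69 = 1.267 m/day.
Q = K_eq · A · (Δh/L) = 1.267 × 896 × (7.13/26.22) = 308.8 m³/day.

309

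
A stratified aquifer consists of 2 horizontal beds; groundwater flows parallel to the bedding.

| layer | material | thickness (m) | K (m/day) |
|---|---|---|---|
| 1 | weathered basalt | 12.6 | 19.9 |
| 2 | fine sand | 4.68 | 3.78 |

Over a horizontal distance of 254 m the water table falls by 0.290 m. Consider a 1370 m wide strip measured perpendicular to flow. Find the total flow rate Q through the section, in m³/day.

420

Flow is parallel to layering, so each bed carries its own Darcy discharge and the transmissivities add.
Σ(K_i·b_i) = 19.9×12.6 + 3.78×4.68 = 268.4 m²/day.
Hydraulic gradient i = Δh / L = 0.290 / 254 = 0.001142.
Q = Σ(K_i·b_i) · W · i = 268.4 × 1370 × 0.001142 = 419.9 m³/day.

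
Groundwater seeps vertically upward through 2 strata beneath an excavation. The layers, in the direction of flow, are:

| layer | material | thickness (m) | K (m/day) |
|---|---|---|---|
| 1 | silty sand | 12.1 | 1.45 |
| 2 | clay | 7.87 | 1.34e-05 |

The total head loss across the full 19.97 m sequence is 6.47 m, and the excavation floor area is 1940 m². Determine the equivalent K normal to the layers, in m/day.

3.40e-05

Flow is perpendicular to layering, so the layers act in series and the equivalent K is the thickness-weighted harmonic mean.
Total thickness L = 12.1 + 7.87 = 19.97 m.
Σ(b_i/K_i) = 12.1/1.45 + 7.87/1.34e-05 = 5.873e+05 d.
K_eq = L / Σ(b_i/K_i) = 19.97 / 5.873e+05 = 3.400e-05 m/day.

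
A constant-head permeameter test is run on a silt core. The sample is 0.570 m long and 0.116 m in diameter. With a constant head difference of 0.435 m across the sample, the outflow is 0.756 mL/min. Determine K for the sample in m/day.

Cross-sectional area A = π·(d/2)² = π × (0.116/2)² = 0.01057 m².
Convert discharge: 0.756 mL/min = 1.260e-08 m³/s.
Darcy's law rearranged: K = Q·L / (A·Δh) = 1.260e-08 × 0.570 / (0.01057 × 0.435) = 1.562e-06 m/s = 0.1350 m/day.

0.135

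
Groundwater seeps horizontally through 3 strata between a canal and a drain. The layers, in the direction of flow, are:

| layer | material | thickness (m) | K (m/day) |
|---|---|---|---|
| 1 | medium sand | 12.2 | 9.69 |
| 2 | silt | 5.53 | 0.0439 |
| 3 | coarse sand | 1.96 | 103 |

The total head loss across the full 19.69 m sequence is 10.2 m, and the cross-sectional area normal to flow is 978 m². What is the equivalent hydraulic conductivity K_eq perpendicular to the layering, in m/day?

Flow is perpendicular to layering, so the layers act in series and the equivalent K is the thickness-weighted harmonic mean.
Total thickness L = 12.2 + 5.53 + 1.96 = 19.69 m.
Σ(b_i/K_i) = 12.2/9.69 + 5.53/0.0439 + 1.96/103 = 127.2 d.
K_eq = L / Σ(b_i/K_i) = 19.69 / 127.2 = 0.1547 m/day.

0.155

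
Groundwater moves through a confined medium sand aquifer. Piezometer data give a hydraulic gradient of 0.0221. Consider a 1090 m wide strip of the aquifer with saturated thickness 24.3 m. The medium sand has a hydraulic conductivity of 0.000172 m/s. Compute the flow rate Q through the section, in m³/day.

8700

Convert K: 0.000172 m/s × 86400 = 14.86 m/day.
Cross-sectional area A = 1090 × 24.3 = 26487 m².
Hydraulic gradient i = 0.0221.
Darcy's law: Q = K · A · i = 14.86 × 26487 × 0.02210 = 8699 m³/day.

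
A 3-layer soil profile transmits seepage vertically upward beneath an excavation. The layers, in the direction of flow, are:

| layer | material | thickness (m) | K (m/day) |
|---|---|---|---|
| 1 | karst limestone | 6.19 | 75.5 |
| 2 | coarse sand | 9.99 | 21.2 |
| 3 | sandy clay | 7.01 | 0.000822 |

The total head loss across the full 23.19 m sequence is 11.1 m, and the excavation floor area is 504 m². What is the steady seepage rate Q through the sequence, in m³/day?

Flow is perpendicular to layering, so the layers act in series and the equivalent K is the thickness-weighted harmonic mean.
Total thickness L = 6.19 + 9.99 + 7.01 = 23.19 m.
Σ(b_i/K_i) = 6.19/75.5 + 9.99/21.2 + 7.01/0.000822 = 8529 d.
K_eq = L / Σ(b_i/K_i) = 23.19 / 8529 = 0.002719 m/day.
Q = K_eq · A · (Δh/L) = 0.002719 × 504 × (11.1/23.19) = 0.6560 m³/day.

0.656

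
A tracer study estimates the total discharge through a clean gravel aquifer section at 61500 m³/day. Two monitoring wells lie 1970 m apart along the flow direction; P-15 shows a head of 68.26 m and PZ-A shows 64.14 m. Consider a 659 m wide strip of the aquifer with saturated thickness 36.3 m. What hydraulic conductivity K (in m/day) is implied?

1230

Cross-sectional area A = 659 × 36.3 = 23922 m².
Hydraulic gradient i = (68.26 − 64.14) / 1970 = 4.12 / 1970 = 0.002091.
From Q = K·A·i, K = Q / (A·i) = 61500 / (23922 × 0.002091) = 1229 m/day.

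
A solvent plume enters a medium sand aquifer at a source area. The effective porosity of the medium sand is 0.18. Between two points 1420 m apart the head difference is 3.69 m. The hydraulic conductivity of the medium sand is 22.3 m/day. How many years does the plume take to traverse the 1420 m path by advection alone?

Hydraulic gradient i = Δh / L = 3.69 / 1420 = 0.002599.
Darcy flux q = K · i = 22.30 × 0.002599 = 0.05795 m/day.
Seepage velocity v = q / n_e = 0.05795 / 0.18 = 0.3219 m/day.
Travel time t = L / v = 1420 / 0.3219 = 4411 days = 12.08 years.

12.1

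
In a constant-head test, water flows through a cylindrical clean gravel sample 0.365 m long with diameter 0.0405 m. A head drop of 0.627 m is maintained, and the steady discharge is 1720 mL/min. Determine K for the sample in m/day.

Cross-sectional area A = π·(d/2)² = π × (0.0405/2)² = 0.001288 m².
Convert discharge: 1720 mL/min = 2.867e-05 m³/s.
Darcy's law rearranged: K = Q·L / (A·Δh) = 2.867e-05 × 0.365 / (0.001288 × 0.627) = 0.01295 m/s = 1119 m/day.

1120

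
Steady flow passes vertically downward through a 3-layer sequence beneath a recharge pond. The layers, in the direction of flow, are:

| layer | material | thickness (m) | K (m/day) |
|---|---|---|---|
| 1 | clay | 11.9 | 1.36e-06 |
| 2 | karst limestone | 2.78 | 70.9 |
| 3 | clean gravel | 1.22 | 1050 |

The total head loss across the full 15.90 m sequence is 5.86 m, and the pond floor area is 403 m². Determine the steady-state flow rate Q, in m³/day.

Flow is perpendicular to layering, so the layers act in series and the equivalent K is the thickness-weighted harmonic mean.
Total thickness L = 11.9 + 2.78 + 1.22 = 15.90 m.
Σ(b_i/K_i) = 11.9/1.36e-06 + 2.78/70.9 + 1.22/1050 = 8.750e+06 d.
K_eq = L / Σ(b_i/K_i) = 15.90 / 8.750e+06 = 1.817e-06 m/day.
Q = K_eq · A · (Δh/L) = 1.817e-06 × 403 × (5.86/15.90) = 0.0002699 m³/day.

0.000270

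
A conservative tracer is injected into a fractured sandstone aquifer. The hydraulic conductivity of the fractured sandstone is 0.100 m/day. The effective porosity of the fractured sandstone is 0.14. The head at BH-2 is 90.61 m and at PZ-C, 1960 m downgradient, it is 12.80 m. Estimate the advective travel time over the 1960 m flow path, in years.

Hydraulic gradient i = (90.61 − 12.80) / 1960 = 77.81 / 1960 = 0.03970.
Darcy flux q = K · i = 0.1000 × 0.03970 = 0.003970 m/day.
Seepage velocity v = q / n_e = 0.003970 / 0.14 = 0.02836 m/day.
Travel time t = L / v = 1960 / 0.02836 = 69120 days = 189.2 years.

189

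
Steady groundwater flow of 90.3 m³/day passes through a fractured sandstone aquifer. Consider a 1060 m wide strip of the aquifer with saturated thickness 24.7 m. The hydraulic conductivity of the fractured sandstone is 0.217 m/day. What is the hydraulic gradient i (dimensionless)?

Cross-sectional area A = 1060 × 24.7 = 26182 m².
From Q = K·A·i, i = Q / (K·A) = 90.3 / (0.2170 × 26182) = 0.01589.

0.0159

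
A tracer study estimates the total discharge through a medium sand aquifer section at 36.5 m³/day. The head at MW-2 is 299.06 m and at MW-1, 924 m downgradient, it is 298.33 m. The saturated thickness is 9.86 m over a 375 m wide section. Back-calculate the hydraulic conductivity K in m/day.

Cross-sectional area A = 375 × 9.86 = 3698 m².
Hydraulic gradient i = (299.06 − 298.33) / 924 = 0.73 / 924 = 0.0007900.
From Q = K·A·i, K = Q / (A·i) = 36.5 / (3698 × 0.0007900) = 12.49 m/day.

12.5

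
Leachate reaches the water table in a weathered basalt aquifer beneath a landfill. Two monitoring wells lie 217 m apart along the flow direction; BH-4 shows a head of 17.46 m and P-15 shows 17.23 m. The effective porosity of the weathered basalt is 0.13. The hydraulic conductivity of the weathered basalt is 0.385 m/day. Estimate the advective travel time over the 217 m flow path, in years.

Hydraulic gradient i = (17.46 − 17.23) / 217 = 0.23 / 217 = 0.001060.
Darcy flux q = K · i = 0.3850 × 0.001060 = 0.0004081 m/day.
Seepage velocity v = q / n_e = 0.0004081 / 0.13 = 0.003139 m/day.
Travel time t = L / v = 217 / 0.003139 = 69131 days = 189.3 years.

189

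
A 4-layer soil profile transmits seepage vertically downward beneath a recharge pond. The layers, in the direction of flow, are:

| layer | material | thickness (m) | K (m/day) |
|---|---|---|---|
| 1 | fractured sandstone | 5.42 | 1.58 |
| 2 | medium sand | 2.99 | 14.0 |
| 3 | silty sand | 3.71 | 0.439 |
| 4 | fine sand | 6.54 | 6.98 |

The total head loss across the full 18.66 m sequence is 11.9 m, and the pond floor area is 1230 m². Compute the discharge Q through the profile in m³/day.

Flow is perpendicular to layering, so the layers act in series and the equivalent K is the thickness-weighted harmonic mean.
Total thickness L = 5.42 + 2.99 + 3.71 + 6.54 = 18.66 m.
Σ(b_i/K_i) = 5.42/1.58 + 2.99/14.0 + 3.71/0.439 + 6.54/6.98 = 13.03 d.
K_eq = L / Σ(b_i/K_i) = 18.66 / 13.03 = 1.432 m/day.
Q = K_eq · A · (Δh/L) = 1.432 × 1230 × (11.9/18.66) = 1123 m³/day.

1120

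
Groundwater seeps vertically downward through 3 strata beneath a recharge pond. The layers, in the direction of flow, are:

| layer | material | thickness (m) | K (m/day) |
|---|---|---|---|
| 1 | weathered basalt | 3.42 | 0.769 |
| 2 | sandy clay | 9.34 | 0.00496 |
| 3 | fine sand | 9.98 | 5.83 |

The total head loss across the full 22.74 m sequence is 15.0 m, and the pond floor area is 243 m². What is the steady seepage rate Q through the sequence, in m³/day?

Flow is perpendicular to layering, so the layers act in series and the equivalent K is the thickness-weighted harmonic mean.
Total thickness L = 3.42 + 9.34 + 9.98 = 22.74 m.
Σ(b_i/K_i) = 3.42/0.769 + 9.34/0.00496 + 9.98/5.83 = 1889 d.
K_eq = L / Σ(b_i/K_i) = 22.74 / 1889 = 0.01204 m/day.
Q = K_eq · A · (Δh/L) = 0.01204 × 243 × (15.0/22.74) = 1.929 m³/day.

1.93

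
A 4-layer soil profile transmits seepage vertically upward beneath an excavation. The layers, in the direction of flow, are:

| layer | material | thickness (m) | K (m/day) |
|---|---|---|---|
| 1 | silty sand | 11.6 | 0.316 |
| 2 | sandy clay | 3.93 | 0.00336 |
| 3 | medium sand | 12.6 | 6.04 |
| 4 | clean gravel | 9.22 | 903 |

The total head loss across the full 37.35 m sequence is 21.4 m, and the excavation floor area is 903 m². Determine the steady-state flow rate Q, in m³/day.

16.0

Flow is perpendicular to layering, so the layers act in series and the equivalent K is the thickness-weighted harmonic mean.
Total thickness L = 11.6 + 3.93 + 12.6 + 9.22 = 37.35 m.
Σ(b_i/K_i) = 11.6/0.316 + 3.93/0.00336 + 12.6/6.04 + 9.22/903 = 1208 d.
K_eq = L / Σ(b_i/K_i) = 37.35 / 1208 = 0.03091 m/day.
Q = K_eq · A · (Δh/L) = 0.03091 × 903 × (21.4/37.35) = 15.99 m³/day.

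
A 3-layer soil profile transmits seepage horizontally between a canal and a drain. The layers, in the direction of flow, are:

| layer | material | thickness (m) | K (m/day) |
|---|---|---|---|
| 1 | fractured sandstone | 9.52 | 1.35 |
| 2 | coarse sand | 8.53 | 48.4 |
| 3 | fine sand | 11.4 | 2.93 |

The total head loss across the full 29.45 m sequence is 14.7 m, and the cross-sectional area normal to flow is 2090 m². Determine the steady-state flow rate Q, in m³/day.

2760

Flow is perpendicular to layering, so the layers act in series and the equivalent K is the thickness-weighted harmonic mean.
Total thickness L = 9.52 + 8.53 + 11.4 = 29.45 m.
Σ(b_i/K_i) = 9.52/1.35 + 8.53/48.4 + 11.4/2.93 = 11.12 d.
K_eq = L / Σ(b_i/K_i) = 29.45 / 11.12 = 2.649 m/day.
Q = K_eq · A · (Δh/L) = 2.649 × 2090 × (14.7/29.45) = 2763 m³/day.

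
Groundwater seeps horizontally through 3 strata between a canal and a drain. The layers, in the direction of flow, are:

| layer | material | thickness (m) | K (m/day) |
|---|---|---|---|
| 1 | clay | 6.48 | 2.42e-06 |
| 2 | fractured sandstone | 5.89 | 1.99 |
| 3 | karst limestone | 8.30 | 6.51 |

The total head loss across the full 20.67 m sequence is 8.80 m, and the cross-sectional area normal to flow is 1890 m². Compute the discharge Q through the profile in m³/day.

Flow is perpendicular to layering, so the layers act in series and the equivalent K is the thickness-weighted harmonic mean.
Total thickness L = 6.48 + 5.89 + 8.30 = 20.67 m.
Σ(b_i/K_i) = 6.48/2.42e-06 + 5.89/1.99 + 8.30/6.51 = 2.678e+06 d.
K_eq = L / Σ(b_i/K_i) = 20.67 / 2.678e+06 = 7.719e-06 m/day.
Q = K_eq · A · (Δh/L) = 7.719e-06 × 1890 × (8.80/20.67) = 0.006211 m³/day.

0.00621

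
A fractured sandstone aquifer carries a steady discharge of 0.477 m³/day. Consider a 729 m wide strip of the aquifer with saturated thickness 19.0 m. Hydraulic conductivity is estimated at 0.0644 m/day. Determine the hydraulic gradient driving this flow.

0.000535

Cross-sectional area A = 729 × 19.0 = 13851 m².
From Q = K·A·i, i = Q / (K·A) = 0.477 / (0.06440 × 13851) = 0.0005348.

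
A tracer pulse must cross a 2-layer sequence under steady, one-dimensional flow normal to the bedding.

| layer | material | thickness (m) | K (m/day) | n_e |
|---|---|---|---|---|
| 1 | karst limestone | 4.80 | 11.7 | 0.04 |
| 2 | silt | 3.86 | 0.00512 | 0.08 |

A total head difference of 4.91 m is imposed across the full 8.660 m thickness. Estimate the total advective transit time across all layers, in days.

76.9

With flow normal to the layers, continuity requires the same specific discharge q through every layer.
Σ(b_i/K_i) = 4.80/11.7 + 3.86/0.00512 = 754.3 d.
q = Δh / Σ(b_i/K_i) = 4.91 / 754.3 = 0.006509 m/day.
In each layer the seepage velocity is v_i = q/n_i, so the layer transit time is t_i = b_i·n_i / q:
  layer 1 (karst limestone): t_1 = 4.80 × 0.04 / 0.006509 = 29.50 d
  layer 2 (silt): t_2 = 3.86 × 0.08 / 0.006509 = 47.44 d
Total t = Σ t_i = 76.94 days.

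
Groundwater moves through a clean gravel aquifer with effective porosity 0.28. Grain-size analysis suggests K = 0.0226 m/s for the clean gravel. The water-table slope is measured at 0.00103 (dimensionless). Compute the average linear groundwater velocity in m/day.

7.18

Convert K: 0.0226 m/s × 86400 = 1953 m/day.
Hydraulic gradient i = 0.00103.
Darcy flux q = K · i = 1953 × 0.001030 = 2.011 m/day.
Seepage velocity v = q / n_e = 2.011 / 0.28 = 7.183 m/day.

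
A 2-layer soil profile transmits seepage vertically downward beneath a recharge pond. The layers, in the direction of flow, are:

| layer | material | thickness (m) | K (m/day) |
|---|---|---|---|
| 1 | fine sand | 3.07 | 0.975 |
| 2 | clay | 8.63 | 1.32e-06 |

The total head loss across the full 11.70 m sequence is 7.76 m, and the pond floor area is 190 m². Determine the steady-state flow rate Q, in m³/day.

Flow is perpendicular to layering, so the layers act in series and the equivalent K is the thickness-weighted harmonic mean.
Total thickness L = 3.07 + 8.63 = 11.70 m.
Σ(b_i/K_i) = 3.07/0.975 + 8.63/1.32e-06 = 6.538e+06 d.
K_eq = L / Σ(b_i/K_i) = 11.70 / 6.538e+06 = 1.790e-06 m/day.
Q = K_eq · A · (Δh/L) = 1.790e-06 × 190 × (7.76/11.70) = 0.0002255 m³/day.

0.000226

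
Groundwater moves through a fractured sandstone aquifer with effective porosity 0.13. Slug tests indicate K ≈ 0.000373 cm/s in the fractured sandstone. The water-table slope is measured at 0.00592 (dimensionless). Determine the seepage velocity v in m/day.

0.0147

Convert K: 0.000373 cm/s × 864 = 0.3223 m/day.
Hydraulic gradient i = 0.00592.
Darcy flux q = K · i = 0.3223 × 0.005920 = 0.001908 m/day.
Seepage velocity v = q / n_e = 0.001908 / 0.13 = 0.01468 m/day.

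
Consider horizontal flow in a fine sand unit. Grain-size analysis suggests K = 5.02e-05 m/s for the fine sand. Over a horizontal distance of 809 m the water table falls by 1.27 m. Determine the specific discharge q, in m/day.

0.00681

Convert K: 5.02e-05 m/s × 86400 = 4.337 m/day.
Hydraulic gradient i = Δh / L = 1.27 / 809 = 0.001570.
Specific discharge q = K · i = 4.337 × 0.001570 = 0.006809 m/day.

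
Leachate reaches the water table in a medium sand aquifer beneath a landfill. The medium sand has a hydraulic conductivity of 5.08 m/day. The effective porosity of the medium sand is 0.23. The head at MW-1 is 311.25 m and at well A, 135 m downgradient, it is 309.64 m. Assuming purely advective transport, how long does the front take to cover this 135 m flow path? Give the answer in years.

1.40

Hydraulic gradient i = (311.25 − 309.64) / 135 = 1.61 / 135 = 0.01193.
Darcy flux q = K · i = 5.080 × 0.01193 = 0.06058 m/day.
Seepage velocity v = q / n_e = 0.06058 / 0.23 = 0.2634 m/day.
Travel time t = L / v = 135 / 0.2634 = 512.5 days = 1.403 years.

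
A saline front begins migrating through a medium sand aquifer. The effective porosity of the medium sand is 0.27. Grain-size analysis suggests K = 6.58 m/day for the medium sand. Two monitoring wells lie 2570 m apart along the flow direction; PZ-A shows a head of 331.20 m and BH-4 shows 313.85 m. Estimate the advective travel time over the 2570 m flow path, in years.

42.8

Hydraulic gradient i = (331.20 − 313.85) / 2570 = 17.35 / 2570 = 0.006751.
Darcy flux q = K · i = 6.580 × 0.006751 = 0.04442 m/day.
Seepage velocity v = q / n_e = 0.04442 / 0.27 = 0.1645 m/day.
Travel time t = L / v = 2570 / 0.1645 = 15621 days = 42.77 years.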